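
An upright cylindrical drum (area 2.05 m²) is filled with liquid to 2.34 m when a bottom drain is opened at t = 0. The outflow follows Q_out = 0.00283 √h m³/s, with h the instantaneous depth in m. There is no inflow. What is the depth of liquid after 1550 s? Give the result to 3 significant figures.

A dh/dt = −Q_out = −0.00283 √h.
This is separable: 2 d(√h)/dt = −0.00283/A, so √h = √h₀ − (0.00283/(2A)) t.
√h = √2.34 − 0.00283·1550/(2·2.05) = 1.5297 − 1.0699 = 0.45983.
h = 0.45983² = 0.21144 m.

0.211 m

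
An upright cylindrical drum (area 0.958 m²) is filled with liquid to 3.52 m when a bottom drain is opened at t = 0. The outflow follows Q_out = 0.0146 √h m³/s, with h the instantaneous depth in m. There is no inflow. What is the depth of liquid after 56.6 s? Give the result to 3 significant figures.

Unsteady balance on liquid volume: A dh/dt = −0.0146 √h.
This is separable: 2 d(√h)/dt = −0.0146/A, so √h = √h₀ − (0.0146/(2A)) t.
√h = √3.52 − 0.0146·56.6/(2·0.958) = 1.8762 − 0.43129 = 1.4449.
h = 1.4449² = 2.0877 m.

2.09 m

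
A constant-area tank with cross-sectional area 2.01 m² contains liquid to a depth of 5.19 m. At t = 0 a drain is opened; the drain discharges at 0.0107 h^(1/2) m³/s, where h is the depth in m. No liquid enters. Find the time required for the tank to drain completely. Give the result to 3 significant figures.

856 s

Accumulation of liquid (constant cross-section A): A dh/dt = −0.0107 √h.
Separate and integrate: 2(√h − √h₀) = −(0.0107/A) t.
Set h = 0: 2√h₀ = (0.0107/A) t_empty ⇒ t_empty = 2A√h₀/0.0107.
t_empty = 2·2.01·√5.19/0.0107 = 4.0200·2.2782/0.0107 = 855.91 s.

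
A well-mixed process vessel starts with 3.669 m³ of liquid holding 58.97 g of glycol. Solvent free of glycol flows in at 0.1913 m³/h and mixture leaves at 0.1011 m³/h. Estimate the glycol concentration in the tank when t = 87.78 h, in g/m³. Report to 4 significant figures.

Let m(t) be the amount of glycol. Volume: V(t) = V₀ + (Q_in − Q_out) t = 3.669 + 0.0902000 t; V(87.78) = 11.5868 m³.
Species balance (pure solvent in): dm/dt = −Q_out · m/V(t).
dm/m = −Q_out dt/(V₀ + 0.0902000 t); integrating gives ln(m/m₀) = −(Q_out/(Q_in−Q_out)) ln(V/V₀).
m = m₀ (V₀/V)^(Q_out/(Q_in−Q_out)) = 58.97 × (3.669/11.5868)^(1.12084) = 16.2505 g.
C = m/V = 16.2505/11.5868 = 1.40251 g/m³.

1.403 g/m³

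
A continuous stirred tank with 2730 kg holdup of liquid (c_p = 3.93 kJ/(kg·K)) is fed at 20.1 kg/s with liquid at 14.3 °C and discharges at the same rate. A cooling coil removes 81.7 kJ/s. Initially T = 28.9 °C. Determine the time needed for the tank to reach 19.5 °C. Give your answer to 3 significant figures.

125 s

First-law balance (no shaft work): M c_p dT/dt = ṁ c_p (T_in − T) − 81.7.
τ = M/ṁ = 135.82 s; T_ss = T_in − Q̇/(ṁ c_p) = 13.266 °C.
T(t) = T_ss + (T₀ − T_ss) e^(−t/τ). Set T = 19.5:
e^(−t/τ) = (19.5 − 13.266)/(28.9 − 13.266) = 0.39876
t = −135.82 · ln(0.39876) = 124.87 s.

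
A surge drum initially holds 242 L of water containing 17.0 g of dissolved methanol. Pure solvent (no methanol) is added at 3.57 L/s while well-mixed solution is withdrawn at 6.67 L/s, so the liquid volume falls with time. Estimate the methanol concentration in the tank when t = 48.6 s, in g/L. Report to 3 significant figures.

0.0229 g/L

Total volume: dV/dt = Q_in − Q_out = -3.1000 L/s, so V(t) = 242 − 3.1000 t and V(48.6) = 91.340 L.
No methanol enters, so dm/dt = −Q_out · (m/V).
dm/m = −Q_out dt/(V₀ − 3.1000 t); integrating gives ln(m/m₀) = −(Q_out/(Q_in−Q_out)) ln(V/V₀).
m = m₀ (V₀/V)^(Q_out/(Q_in−Q_out)) = 17.0 × (242/91.340)^(-2.1516) = 2.0892 g.
C = m/V = 2.0892/91.340 = 0.022873 g/L.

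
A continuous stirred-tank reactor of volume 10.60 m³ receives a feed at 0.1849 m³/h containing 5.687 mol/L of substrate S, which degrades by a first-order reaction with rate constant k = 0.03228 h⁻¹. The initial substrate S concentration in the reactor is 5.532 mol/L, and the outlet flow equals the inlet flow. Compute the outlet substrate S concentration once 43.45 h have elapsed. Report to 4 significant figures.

2.403 mol/L

Accumulation = in − out − consumed: V dC/dt = Q C_in − Q C − k V C.
dC/dt = (Q/V) C_in − (Q/V + k) C; effective rate a = Q/V + k = 0.0174434 + 0.03228 = 0.0497234 h⁻¹.
C_ss = Q C_in/(Q + kV) = 1.99505 mol/L; C(t) = C_ss + (C₀ − C_ss) e^(−a t).
C(43.45) = 1.99505 + (3.53695)·e^(−0.0497234·43.45) = 1.99505 + (3.53695)·0.115270 = 2.40275 mol/L.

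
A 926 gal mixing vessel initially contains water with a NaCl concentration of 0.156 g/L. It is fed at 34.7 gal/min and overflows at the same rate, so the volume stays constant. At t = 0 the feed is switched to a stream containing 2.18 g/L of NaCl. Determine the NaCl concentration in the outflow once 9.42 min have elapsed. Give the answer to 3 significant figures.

Unsteady species balance (constant V, well mixed): V dC/dt = Q(C_in − C).
So dC/dt = (C_in − C)/τ with τ = V/Q = 926/34.7 = 26.686 min.
C approaches C_in exponentially: C(t) = C_in + (C₀ − C_in) e^(−t/τ).
C(9.42) = 2.18 + (0.156 − 2.18)·e^(−9.42/26.686) = 2.18 + (-2.0240)·0.70258 = 0.75798 g/L.

0.758 g/L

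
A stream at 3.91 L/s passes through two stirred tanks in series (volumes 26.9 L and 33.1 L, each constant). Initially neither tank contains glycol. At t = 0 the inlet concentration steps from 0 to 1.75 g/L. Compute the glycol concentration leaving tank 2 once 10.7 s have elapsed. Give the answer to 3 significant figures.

Time constants: τᵢ = Vᵢ/Q for each well-mixed tank.
τ₁ = 26.9/3.91 = 6.8798 s; τ₂ = 33.1/3.91 = 8.4655 s.
Solving the cascade with C₁(0)=C₂(0)=0 gives C₂(t) = C_in[1 − (τ₁ e^(−t/τ₁) − τ₂ e^(−t/τ₂))/(τ₁ − τ₂)].
At t = 10.7: e^(−t/τ₁) = 0.21113, e^(−t/τ₂) = 0.28253.
C₂ = 1.75·[1 − (6.8798·0.21113 − 8.4655·0.28253)/(-1.5857)] = 1.75·0.40767 = 0.71342 g/L.

0.713 g/L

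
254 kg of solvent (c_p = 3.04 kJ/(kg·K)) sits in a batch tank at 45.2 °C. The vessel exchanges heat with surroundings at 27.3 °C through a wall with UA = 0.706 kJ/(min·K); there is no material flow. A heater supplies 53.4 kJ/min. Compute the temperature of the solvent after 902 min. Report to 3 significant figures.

Energy balance: M c_p dT/dt = −UA(T − T_amb) + Q̇.
dT/dt = (T_ss − T)/τ with T_ss = T_amb + Q̇/UA = 27.3 + 53.4/0.706 = 102.94 °C, τ = M c_p/UA = 254·3.04/0.706 = 1093.7 min.
This is linear first-order; T(t) = T_ss + (T₀ − T_ss) e^(−t/τ).
T(902) = 102.94 + (-57.737)·0.43836 = 77.628 °C.

77.6 °C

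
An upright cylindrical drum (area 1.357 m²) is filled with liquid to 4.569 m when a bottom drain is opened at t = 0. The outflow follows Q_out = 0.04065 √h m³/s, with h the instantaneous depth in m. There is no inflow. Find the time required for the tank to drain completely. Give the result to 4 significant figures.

142.7 s

Volume balance on the tank: A dh/dt = −0.04065 √h.
This is separable: 2 d(√h)/dt = −0.04065/A, so √h = √h₀ − (0.04065/(2A)) t.
Set h = 0: 2√h₀ = (0.04065/A) t_empty ⇒ t_empty = 2A√h₀/0.04065.
t_empty = 2·1.357·√4.569/0.04065 = 2.71400·2.13752/0.04065 = 142.712 s.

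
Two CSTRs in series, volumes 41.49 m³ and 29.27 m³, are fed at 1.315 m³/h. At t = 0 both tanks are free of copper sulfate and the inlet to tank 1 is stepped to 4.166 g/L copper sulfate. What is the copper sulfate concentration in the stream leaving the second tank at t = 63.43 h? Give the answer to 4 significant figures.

Time constants: τᵢ = Vᵢ/Q for each well-mixed tank.
τ₁ = 41.49/1.315 = 31.5513 h; τ₂ = 29.27/1.315 = 22.2586 h.
Solving the cascade with C₁(0)=C₂(0)=0 gives C₂(t) = C_in[1 − (τ₁ e^(−t/τ₁) − τ₂ e^(−t/τ₂))/(τ₁ − τ₂)].
At t = 63.43: e^(−t/τ₁) = 0.133938, e^(−t/τ₂) = 0.0578622.
C₂ = 4.166·[1 − (31.5513·0.133938 − 22.2586·0.0578622)/(9.29278)] = 4.166·0.683840 = 2.84888 g/L.

2.849 g/L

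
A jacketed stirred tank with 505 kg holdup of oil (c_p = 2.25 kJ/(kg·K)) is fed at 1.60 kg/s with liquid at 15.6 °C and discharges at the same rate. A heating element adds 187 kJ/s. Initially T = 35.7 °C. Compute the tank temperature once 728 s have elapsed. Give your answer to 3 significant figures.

64.4 °C

Heat balance on the well-mixed liquid: M c_p dT/dt = ṁ c_p (T_in − T) + 187.
τ = M/ṁ = 315.62 s; T_ss = T_in + Q̇/(ṁ c_p) = 15.6 + 187/(1.60·2.25) = 67.544 °C.
Integrating: T(t) = T_ss + (T₀ − T_ss) e^(−t/τ).
T(728) = 67.544 + (-31.844)·e^(−728/315.62) = 67.544 + (-31.844)·0.099606 = 64.373 °C.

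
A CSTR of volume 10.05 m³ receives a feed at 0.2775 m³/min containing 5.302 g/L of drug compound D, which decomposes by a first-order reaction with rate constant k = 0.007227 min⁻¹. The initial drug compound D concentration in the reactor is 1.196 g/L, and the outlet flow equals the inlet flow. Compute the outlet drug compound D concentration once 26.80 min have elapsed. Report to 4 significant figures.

3.020 g/L

V dC/dt = Q(C_in − C) − k V C.
This is linear with rate a = Q/V + k = 0.0348389 min⁻¹.
C_ss = Q C_in/(Q + kV) = 4.20215 g/L; C(t) = C_ss + (C₀ − C_ss) e^(−a t).
C(26.80) = 4.20215 + (-3.00615)·e^(−0.0348389·26.80) = 4.20215 + (-3.00615)·0.393103 = 3.02042 g/L.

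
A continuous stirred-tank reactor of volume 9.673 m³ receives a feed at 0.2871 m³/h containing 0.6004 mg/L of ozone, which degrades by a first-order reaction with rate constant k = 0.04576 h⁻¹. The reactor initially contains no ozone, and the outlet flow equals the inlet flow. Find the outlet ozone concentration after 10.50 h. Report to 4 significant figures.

Accumulation = in − out − consumed: V dC/dt = Q C_in − Q C − k V C.
This is linear with rate a = Q/V + k = 0.0754406 h⁻¹.
C_ss = Q C_in/(Q + kV) = 0.236215 mg/L; C(t) = C_ss + (C₀ − C_ss) e^(−a t).
C(10.50) = 0.236215 + (-0.236215)·e^(−0.0754406·10.50) = 0.236215 + (-0.236215)·0.452881 = 0.129238 mg/L.

0.1292 mg/L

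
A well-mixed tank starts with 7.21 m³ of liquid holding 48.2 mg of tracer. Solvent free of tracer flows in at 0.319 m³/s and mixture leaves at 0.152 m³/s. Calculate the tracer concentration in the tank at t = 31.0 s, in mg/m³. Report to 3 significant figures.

2.38 mg/m³

Let m(t) be the amount of tracer. Volume: V(t) = V₀ + (Q_in − Q_out) t = 7.21 + 0.16700 t; V(31.0) = 12.387 m³.
No tracer enters, so dm/dt = −Q_out · (m/V).
dm/m = −Q_out dt/(V₀ + 0.16700 t); integrating gives ln(m/m₀) = −(Q_out/(Q_in−Q_out)) ln(V/V₀).
m = m₀ (V₀/V)^(Q_out/(Q_in−Q_out)) = 48.2 × (7.21/12.387)^(0.91018) = 29.453 mg.
C = m/V = 29.453/12.387 = 2.3777 mg/m³.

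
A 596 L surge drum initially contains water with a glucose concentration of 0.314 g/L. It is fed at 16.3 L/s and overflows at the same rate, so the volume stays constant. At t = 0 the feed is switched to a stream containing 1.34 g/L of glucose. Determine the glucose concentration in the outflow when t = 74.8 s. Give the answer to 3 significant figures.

1.21 g/L

Mass balance on the solute (V constant): V dC/dt = Q(C_in − C).
Time constant τ = V/Q = 596/16.3 = 36.564 s.
C approaches C_in exponentially: C(t) = C_in + (C₀ − C_in) e^(−t/τ).
C(74.8) = 1.34 + (0.314 − 1.34)·e^(−74.8/36.564) = 1.34 + (-1.0260)·0.12929 = 1.2073 g/L.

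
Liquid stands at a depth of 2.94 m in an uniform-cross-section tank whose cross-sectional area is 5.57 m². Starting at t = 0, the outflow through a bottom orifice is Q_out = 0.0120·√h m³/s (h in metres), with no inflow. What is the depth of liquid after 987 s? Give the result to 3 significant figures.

With no inflow, A dh/dt = −0.0120 √h.
Separate and integrate: 2(√h − √h₀) = −(0.0120/A) t.
√h = √2.94 − 0.0120·987/(2·5.57) = 1.7146 − 1.0632 = 0.65145.
h = 0.65145² = 0.42438 m.

0.424 m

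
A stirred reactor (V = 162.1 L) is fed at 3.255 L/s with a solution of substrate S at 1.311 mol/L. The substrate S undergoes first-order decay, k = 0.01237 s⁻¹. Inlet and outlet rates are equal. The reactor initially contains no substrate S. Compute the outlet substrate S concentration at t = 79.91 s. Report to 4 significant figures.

V dC/dt = Q(C_in − C) − k V C.
This is linear with rate a = Q/V + k = 0.0324502 s⁻¹.
C_ss = Q C_in/(Q + kV) = 0.811247 mol/L; C(t) = C_ss + (C₀ − C_ss) e^(−a t).
C(79.91) = 0.811247 + (-0.811247)·e^(−0.0324502·79.91) = 0.811247 + (-0.811247)·0.0747882 = 0.750576 mol/L.

0.7506 mol/L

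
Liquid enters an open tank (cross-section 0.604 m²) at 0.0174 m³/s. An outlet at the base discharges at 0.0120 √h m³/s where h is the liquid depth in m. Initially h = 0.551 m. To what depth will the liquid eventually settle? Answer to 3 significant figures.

Level balance: A dh/dt = 0.0174 − 0.0120 √h. Setting dh/dt = 0:
Q_in = 0.0120 √h_ss ⇒ √h_ss = 0.0174/0.0120 = 1.4500.
h_ss = 1.4500² = 2.1025 m. (Since h₀ = 0.551 m < h_ss, the level will rise toward this value.)

2.10 m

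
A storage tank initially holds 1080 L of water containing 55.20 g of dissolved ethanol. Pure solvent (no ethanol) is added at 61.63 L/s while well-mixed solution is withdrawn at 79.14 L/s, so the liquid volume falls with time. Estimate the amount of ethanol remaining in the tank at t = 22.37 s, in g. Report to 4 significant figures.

7.206 g

Total volume: dV/dt = Q_in − Q_out = -17.5100 L/s, so V(t) = 1080 − 17.5100 t and V(22.37) = 688.301 L.
No ethanol enters, so dm/dt = −Q_out · (m/V).
Separate: dm/m = −Q_out dt/V(t) ⇒ ln(m/m₀) = −(Q_out/(Q_in−Q_out)) ln(V/V₀).
m = m₀ (V₀/V)^(Q_out/(Q_in−Q_out)) = 55.20 × (1080/688.301)^(-4.51970) = 7.20578 g.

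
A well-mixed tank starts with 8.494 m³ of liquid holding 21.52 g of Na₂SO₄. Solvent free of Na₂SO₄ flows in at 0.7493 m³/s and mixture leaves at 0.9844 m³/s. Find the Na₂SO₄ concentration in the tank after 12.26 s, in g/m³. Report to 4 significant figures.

0.6761 g/m³

Total volume: dV/dt = Q_in − Q_out = -0.235100 m³/s, so V(t) = 8.494 − 0.235100 t and V(12.26) = 5.61167 m³.
No Na₂SO₄ enters, so dm/dt = −Q_out · (m/V).
dm/m = −Q_out dt/(V₀ − 0.235100 t); integrating gives ln(m/m₀) = −(Q_out/(Q_in−Q_out)) ln(V/V₀).
m = m₀ (V₀/V)^(Q_out/(Q_in−Q_out)) = 21.52 × (8.494/5.61167)^(-4.18715) = 3.79377 g.
C = m/V = 3.79377/5.61167 = 0.676050 g/m³.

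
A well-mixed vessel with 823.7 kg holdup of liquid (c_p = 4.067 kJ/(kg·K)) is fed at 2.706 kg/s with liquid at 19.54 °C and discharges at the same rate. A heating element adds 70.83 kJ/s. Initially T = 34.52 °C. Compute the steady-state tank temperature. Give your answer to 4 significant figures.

M c_p dT/dt = ṁ c_p (T_in − T) + Q̇.
At steady state dT/dt = 0 ⇒ T_ss = T_in + Q̇/(ṁ c_p) = 19.54 + 70.83/(2.706·4.067) = 25.9760 °C.

25.98 °C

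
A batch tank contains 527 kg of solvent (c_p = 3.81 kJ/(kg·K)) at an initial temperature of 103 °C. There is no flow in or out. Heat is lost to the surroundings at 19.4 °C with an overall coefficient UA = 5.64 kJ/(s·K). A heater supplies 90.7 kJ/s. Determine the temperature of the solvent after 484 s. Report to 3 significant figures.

52.8 °C

Lumped-capacitance energy balance: M c_p dT/dt = UA(T_amb − T) + Q̇.
dT/dt = (T_ss − T)/τ with T_ss = T_amb + Q̇/UA = 19.4 + 90.7/5.64 = 35.482 °C, τ = M c_p/UA = 527·3.81/5.64 = 356.01 s.
Solution: T(t) = T_ss + (T₀ − T_ss) e^(−t/τ).
T(484) = 35.482 + (67.518)·0.25678 = 52.819 °C.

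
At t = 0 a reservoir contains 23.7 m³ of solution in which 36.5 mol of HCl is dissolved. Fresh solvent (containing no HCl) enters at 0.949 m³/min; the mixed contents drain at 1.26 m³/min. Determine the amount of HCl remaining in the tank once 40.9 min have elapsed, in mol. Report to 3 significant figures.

1.62 mol

Let m(t) be the amount of HCl. Volume: V(t) = V₀ + (Q_in − Q_out) t = 23.7 − 0.31100 t; V(40.9) = 10.980 m³.
No HCl enters, so dm/dt = −Q_out · (m/V).
Separate: dm/m = −Q_out dt/V(t) ⇒ ln(m/m₀) = −(Q_out/(Q_in−Q_out)) ln(V/V₀).
m = m₀ (V₀/V)^(Q_out/(Q_in−Q_out)) = 36.5 × (23.7/10.980)^(-4.0514) = 1.6163 mol.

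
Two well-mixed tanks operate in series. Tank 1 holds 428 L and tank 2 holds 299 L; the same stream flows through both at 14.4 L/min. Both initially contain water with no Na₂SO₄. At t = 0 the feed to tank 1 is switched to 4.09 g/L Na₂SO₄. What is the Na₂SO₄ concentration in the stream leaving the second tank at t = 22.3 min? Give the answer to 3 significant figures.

Each tank obeys Vᵢ dCᵢ/dt = Q(Cᵢ₋₁ − Cᵢ), so τᵢ = Vᵢ/Q.
τ₁ = 428/14.4 = 29.722 min; τ₂ = 299/14.4 = 20.764 min.
Solving the cascade with C₁(0)=C₂(0)=0 gives C₂(t) = C_in[1 − (τ₁ e^(−t/τ₁) − τ₂ e^(−t/τ₂))/(τ₁ − τ₂)].
At t = 22.3: e^(−t/τ₁) = 0.47223, e^(−t/τ₂) = 0.34165.
C₂ = 4.09·[1 − (29.722·0.47223 − 20.764·0.34165)/(8.9583)] = 4.09·0.22509 = 0.92060 g/L.

0.921 g/L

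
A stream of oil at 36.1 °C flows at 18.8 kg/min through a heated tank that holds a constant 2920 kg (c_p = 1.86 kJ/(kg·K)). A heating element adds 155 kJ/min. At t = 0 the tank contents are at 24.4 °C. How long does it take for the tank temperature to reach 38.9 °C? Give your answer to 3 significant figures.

Heat balance on the well-mixed liquid: M c_p dT/dt = ṁ c_p (T_in − T) + 155.
τ = M/ṁ = 155.32 min; T_ss = T_in + Q̇/(ṁ c_p) = 40.533 °C.
T(t) = T_ss + (T₀ − T_ss) e^(−t/τ). Set T = 38.9:
e^(−t/τ) = (38.9 − 40.533)/(24.4 − 40.533) = 0.10120
t = −155.32 · ln(0.10120) = 355.78 min.

356 min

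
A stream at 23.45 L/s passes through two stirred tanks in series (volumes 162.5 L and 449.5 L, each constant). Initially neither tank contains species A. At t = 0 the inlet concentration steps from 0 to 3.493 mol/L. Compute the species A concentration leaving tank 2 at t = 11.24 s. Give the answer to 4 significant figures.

0.8400 mol/L

Each tank obeys Vᵢ dCᵢ/dt = Q(Cᵢ₋₁ − Cᵢ), so τᵢ = Vᵢ/Q.
τ₁ = 162.5/23.45 = 6.92964 s; τ₂ = 449.5/23.45 = 19.1684 s.
Tank 1: C₁ = C_in(1 − e^(−t/τ₁)). Tank 2 (τ₁ ≠ τ₂): C₂ = C_in[1 − (τ₁ e^(−t/τ₁) − τ₂ e^(−t/τ₂))/(τ₁ − τ₂)].
At t = 11.24: e^(−t/τ₁) = 0.197500, e^(−t/τ₂) = 0.556337.
C₂ = 3.493·[1 − (6.92964·0.197500 − 19.1684·0.556337)/(-12.2388)] = 3.493·0.240488 = 0.840025 mol/L.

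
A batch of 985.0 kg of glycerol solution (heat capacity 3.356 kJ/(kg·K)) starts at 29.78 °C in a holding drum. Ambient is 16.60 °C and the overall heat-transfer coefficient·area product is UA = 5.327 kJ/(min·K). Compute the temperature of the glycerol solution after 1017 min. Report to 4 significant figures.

19.16 °C

Energy balance: M c_p dT/dt = −UA(T − T_amb).
dT/dt = (T_ss − T)/τ with T_ss = T_amb = 16.6000 °C, τ = M c_p/UA = 985.0·3.356/5.327 = 620.548 min.
T approaches T_ss exponentially: T(t) = T_ss + (T₀ − T_ss) e^(−t/τ).
T(1017) = 16.6000 + (13.1800)·0.194199 = 19.1595 °C.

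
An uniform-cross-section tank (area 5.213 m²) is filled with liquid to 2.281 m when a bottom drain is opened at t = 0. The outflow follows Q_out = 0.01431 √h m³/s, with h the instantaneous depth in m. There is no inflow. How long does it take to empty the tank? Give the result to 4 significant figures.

1100 s

Accumulation of liquid (constant cross-section A): A dh/dt = −0.01431 √h.
Separate and integrate: 2(√h − √h₀) = −(0.01431/A) t.
Set h = 0: 2√h₀ = (0.01431/A) t_empty ⇒ t_empty = 2A√h₀/0.01431.
t_empty = 2·5.213·√2.281/0.01431 = 10.4260·1.51030/0.01431 = 1100.38 s.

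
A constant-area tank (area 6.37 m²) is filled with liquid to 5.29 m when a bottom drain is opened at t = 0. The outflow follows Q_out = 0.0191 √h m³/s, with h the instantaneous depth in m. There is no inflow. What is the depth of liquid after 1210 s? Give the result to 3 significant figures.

0.236 m

A dh/dt = −Q_out = −0.0191 √h.
Separate and integrate: 2(√h − √h₀) = −(0.0191/A) t.
√h = √5.29 − 0.0191·1210/(2·6.37) = 2.3000 − 1.8141 = 0.48595.
h = 0.48595² = 0.23615 m.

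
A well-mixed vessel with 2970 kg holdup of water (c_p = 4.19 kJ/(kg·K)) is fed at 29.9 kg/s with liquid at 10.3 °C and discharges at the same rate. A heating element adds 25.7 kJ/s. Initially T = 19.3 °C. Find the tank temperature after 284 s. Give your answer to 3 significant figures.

11.0 °C

Heat balance on the well-mixed liquid: M c_p dT/dt = ṁ c_p (T_in − T) + 25.7.
τ = M/ṁ = 99.331 s; T_ss = T_in + Q̇/(ṁ c_p) = 10.3 + 25.7/(29.9·4.19) = 10.505 °C.
Integrating: T(t) = T_ss + (T₀ − T_ss) e^(−t/τ).
T(284) = 10.505 + (8.7949)·e^(−284/99.331) = 10.505 + (8.7949)·0.057319 = 11.009 °C.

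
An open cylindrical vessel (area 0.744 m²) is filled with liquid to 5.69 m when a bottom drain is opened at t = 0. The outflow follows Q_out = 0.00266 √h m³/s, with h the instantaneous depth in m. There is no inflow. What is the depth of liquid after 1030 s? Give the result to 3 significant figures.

0.296 m

A dh/dt = −Q_out = −0.00266 √h.
∫ h^(−1/2) dh = −(0.00266/A) ∫ dt, giving 2√h = 2√h₀ − (0.00266/A) t.
√h = √5.69 − 0.00266·1030/(2·0.744) = 2.3854 − 1.8413 = 0.54411.
h = 0.54411² = 0.29605 m.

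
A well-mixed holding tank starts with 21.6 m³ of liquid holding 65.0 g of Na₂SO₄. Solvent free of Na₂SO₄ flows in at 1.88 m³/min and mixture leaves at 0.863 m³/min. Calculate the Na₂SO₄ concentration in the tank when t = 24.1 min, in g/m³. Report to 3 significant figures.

0.741 g/m³

Total volume: dV/dt = Q_in − Q_out = 1.0170 m³/min, so V(t) = 21.6 + 1.0170 t and V(24.1) = 46.110 m³.
Solute balance: dm/dt = 0 − Q_out C = −Q_out m/V(t).
dm/m = −Q_out dt/(V₀ + 1.0170 t); integrating gives ln(m/m₀) = −(Q_out/(Q_in−Q_out)) ln(V/V₀).
m = m₀ (V₀/V)^(Q_out/(Q_in−Q_out)) = 65.0 × (21.6/46.110)^(0.84857) = 34.154 g.
C = m/V = 34.154/46.110 = 0.74072 g/m³.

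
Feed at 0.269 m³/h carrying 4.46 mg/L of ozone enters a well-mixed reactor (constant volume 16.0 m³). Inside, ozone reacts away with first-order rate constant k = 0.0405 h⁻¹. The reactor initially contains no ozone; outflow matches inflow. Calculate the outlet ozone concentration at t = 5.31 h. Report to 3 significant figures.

Species balance: V dC/dt = Q C_in − Q C − k V C.
This is linear with rate a = Q/V + k = 0.057313 h⁻¹.
C_ss = Q C_in/(Q + kV) = 1.3083 mg/L; C(t) = C_ss + (C₀ − C_ss) e^(−a t).
C(5.31) = 1.3083 + (-1.3083)·e^(−0.057313·5.31) = 1.3083 + (-1.3083)·0.73762 = 0.34328 mg/L.

0.343 mg/L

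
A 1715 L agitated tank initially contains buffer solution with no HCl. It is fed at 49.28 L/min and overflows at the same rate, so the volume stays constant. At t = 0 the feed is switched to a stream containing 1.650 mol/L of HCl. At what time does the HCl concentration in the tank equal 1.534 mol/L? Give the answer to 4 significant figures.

92.39 min

Species balance: V dC/dt = Q(C_in − C) ⇒ τ = V/Q = 34.8011 min.
C(t) = C_in + (C₀ − C_in) e^(−t/τ). Set C = 1.534 and solve for t:
e^(−t/τ) = (C − C_in)/(C₀ − C_in) = (1.534 − 1.650)/(0 − 1.650) = 0.0703030
t = −τ ln(…) = 34.8011 × 2.65494 = 92.3949 min.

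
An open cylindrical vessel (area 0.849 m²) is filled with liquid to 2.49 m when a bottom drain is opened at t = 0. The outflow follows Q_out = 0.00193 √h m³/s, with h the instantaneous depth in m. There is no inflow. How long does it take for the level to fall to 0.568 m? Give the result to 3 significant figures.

725 s

Unsteady balance on liquid volume: A dh/dt = −0.00193 √h.
Separate and integrate: 2(√h − √h₀) = −(0.00193/A) t.
t = 2A(√h₀ − √h)/0.00193 = 2·0.849·(√2.49 − √0.568)/0.00193
  = 1.6980 × (1.5780 − 0.75366) / 0.00193 = 725.23 s.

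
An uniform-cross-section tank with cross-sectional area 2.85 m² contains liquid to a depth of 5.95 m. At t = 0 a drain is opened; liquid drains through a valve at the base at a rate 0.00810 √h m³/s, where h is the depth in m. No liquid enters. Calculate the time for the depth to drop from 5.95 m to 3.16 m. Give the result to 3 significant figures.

466 s

A dh/dt = −Q_out = −0.00810 √h.
This is separable: 2 d(√h)/dt = −0.00810/A, so √h = √h₀ − (0.00810/(2A)) t.
t = 2A(√h₀ − √h)/0.00810 = 2·2.85·(√5.95 − √3.16)/0.00810
  = 5.7000 × (2.4393 − 1.7776) / 0.00810 = 465.59 s.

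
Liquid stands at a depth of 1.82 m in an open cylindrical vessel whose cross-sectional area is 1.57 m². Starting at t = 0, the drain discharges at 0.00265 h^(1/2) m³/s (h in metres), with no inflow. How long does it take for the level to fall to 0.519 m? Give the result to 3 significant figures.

745 s

A dh/dt = −Q_out = −0.00265 √h.
Separate and integrate: 2(√h − √h₀) = −(0.00265/A) t.
t = 2A(√h₀ − √h)/0.00265 = 2·1.57·(√1.82 − √0.519)/0.00265
  = 3.1400 × (1.3491 − 0.72042) / 0.00265 = 744.90 s.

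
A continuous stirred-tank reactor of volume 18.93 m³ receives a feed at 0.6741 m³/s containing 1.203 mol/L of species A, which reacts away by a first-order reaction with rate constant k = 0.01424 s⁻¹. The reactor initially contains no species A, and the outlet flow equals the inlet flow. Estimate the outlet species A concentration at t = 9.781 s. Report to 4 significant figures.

Accumulation = in − out − consumed: V dC/dt = Q C_in − Q C − k V C.
dC/dt = (Q/V) C_in − (Q/V + k) C; effective rate a = Q/V + k = 0.0356101 + 0.01424 = 0.0498501 s⁻¹.
C_ss = Q C_in/(Q + kV) = 0.859356 mol/L; C(t) = C_ss + (C₀ − C_ss) e^(−a t).
C(9.781) = 0.859356 + (-0.859356)·e^(−0.0498501·9.781) = 0.859356 + (-0.859356)·0.614108 = 0.331618 mol/L.

0.3316 mol/L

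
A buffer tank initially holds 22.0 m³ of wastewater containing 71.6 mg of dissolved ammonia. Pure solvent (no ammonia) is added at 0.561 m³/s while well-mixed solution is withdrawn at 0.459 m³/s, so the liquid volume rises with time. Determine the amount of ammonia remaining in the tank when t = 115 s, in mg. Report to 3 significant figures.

10.5 mg

Let m(t) be the amount of ammonia. Volume: V(t) = V₀ + (Q_in − Q_out) t = 22.0 + 0.10200 t; V(115) = 33.730 m³.
Species balance (pure solvent in): dm/dt = −Q_out · m/V(t).
dm/m = −Q_out dt/(V₀ + 0.10200 t); integrating gives ln(m/m₀) = −(Q_out/(Q_in−Q_out)) ln(V/V₀).
m = m₀ (V₀/V)^(Q_out/(Q_in−Q_out)) = 71.6 × (22.0/33.730)^(4.5000) = 10.465 mg.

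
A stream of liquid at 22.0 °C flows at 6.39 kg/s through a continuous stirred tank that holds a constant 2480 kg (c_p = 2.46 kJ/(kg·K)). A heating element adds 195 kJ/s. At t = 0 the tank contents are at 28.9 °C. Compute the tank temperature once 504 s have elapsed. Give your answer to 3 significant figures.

Unsteady energy balance on the tank contents: M c_p dT/dt = ṁ c_p (T_in − T) + 195.
τ = M/ṁ = 388.11 s; T_ss = T_in + Q̇/(ṁ c_p) = 22.0 + 195/(6.39·2.46) = 34.405 °C.
T approaches T_ss exponentially: T(t) = T_ss + (T₀ − T_ss) e^(−t/τ).
T(504) = 34.405 + (-5.5051)·e^(−504/388.11) = 34.405 + (-5.5051)·0.27291 = 32.903 °C.

32.9 °C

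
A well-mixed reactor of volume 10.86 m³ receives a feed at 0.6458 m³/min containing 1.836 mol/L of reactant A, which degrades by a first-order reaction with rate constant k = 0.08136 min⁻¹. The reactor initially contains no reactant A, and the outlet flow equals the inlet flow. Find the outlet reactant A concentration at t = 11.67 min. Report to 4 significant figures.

Species balance: V dC/dt = Q C_in − Q C − k V C.
This is linear with rate a = Q/V + k = 0.140826 min⁻¹.
C_ss = Q C_in/(Q + kV) = 0.775279 mol/L; C(t) = C_ss + (C₀ − C_ss) e^(−a t).
C(11.67) = 0.775279 + (-0.775279)·e^(−0.140826·11.67) = 0.775279 + (-0.775279)·0.193314 = 0.625407 mol/L.

0.6254 mol/L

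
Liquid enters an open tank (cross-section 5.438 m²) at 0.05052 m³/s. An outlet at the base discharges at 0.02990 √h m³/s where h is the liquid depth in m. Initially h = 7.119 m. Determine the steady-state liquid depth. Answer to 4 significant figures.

Level balance: A dh/dt = 0.05052 − 0.02990 √h. Setting dh/dt = 0:
Q_in = 0.02990 √h_ss ⇒ √h_ss = 0.05052/0.02990 = 1.68963.
h_ss = 1.68963² = 2.85486 m. (Since h₀ = 7.119 m > h_ss, the level will fall toward this value.)

2.855 m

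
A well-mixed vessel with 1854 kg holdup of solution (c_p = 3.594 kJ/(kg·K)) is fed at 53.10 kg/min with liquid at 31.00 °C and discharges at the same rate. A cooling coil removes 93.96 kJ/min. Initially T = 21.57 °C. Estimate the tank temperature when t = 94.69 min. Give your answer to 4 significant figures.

29.91 °C

M c_p dT/dt = ṁ c_p (T_in − T) − Q̇.
Rearrange: dT/dt = (T_ss − T)/τ with τ = M/ṁ = 34.9153 min and T_ss = T_in − Q̇/(ṁ c_p) = 30.5077 °C.
Integrating: T(t) = T_ss + (T₀ − T_ss) e^(−t/τ).
T(94.69) = 30.5077 + (-8.93765)·e^(−94.69/34.9153) = 30.5077 + (-8.93765)·0.0664042 = 29.9142 °C.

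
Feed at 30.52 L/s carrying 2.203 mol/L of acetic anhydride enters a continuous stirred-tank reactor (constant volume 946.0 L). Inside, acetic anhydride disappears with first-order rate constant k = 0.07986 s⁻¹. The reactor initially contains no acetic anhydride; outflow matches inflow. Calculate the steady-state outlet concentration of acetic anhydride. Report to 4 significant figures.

V dC/dt = Q(C_in − C) − k V C.
At steady state: 0 = Q C_in − (Q + kV) C_ss, so C_ss = Q C_in/(Q + kV).
C_ss = 30.52·2.203/(30.52 + 0.07986·946.0) = 67.2356/106.068 = 0.633894 mol/L.

0.6339 mol/L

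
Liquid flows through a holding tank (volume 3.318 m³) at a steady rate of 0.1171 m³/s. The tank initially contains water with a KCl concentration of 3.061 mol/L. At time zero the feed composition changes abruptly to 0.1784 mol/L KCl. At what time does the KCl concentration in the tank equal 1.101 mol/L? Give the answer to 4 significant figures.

Species balance: V dC/dt = Q(C_in − C) ⇒ τ = V/Q = 28.3348 s.
C(t) = C_in + (C₀ − C_in) e^(−t/τ). Set C = 1.101 and solve for t:
e^(−t/τ) = (C − C_in)/(C₀ − C_in) = (1.101 − 0.1784)/(3.061 − 0.1784) = 0.320058
t = −τ ln(…) = 28.3348 × 1.13925 = 32.2804 s.

32.28 s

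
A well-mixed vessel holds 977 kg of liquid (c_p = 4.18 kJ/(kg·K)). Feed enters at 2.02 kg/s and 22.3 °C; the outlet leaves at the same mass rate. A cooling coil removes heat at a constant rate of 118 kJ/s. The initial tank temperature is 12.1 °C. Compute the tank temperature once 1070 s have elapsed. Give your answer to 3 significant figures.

M c_p dT/dt = ṁ c_p (T_in − T) − Q̇.
τ = M/ṁ = 483.66 s; T_ss = T_in − Q̇/(ṁ c_p) = 22.3 − 118/(2.02·4.18) = 8.3249 °C.
Solution: T(t) = T_ss + (T₀ − T_ss) e^(−t/τ).
T(1070) = 8.3249 + (3.7751)·e^(−1070/483.66) = 8.3249 + (3.7751)·0.10945 = 8.7381 °C.

8.74 °C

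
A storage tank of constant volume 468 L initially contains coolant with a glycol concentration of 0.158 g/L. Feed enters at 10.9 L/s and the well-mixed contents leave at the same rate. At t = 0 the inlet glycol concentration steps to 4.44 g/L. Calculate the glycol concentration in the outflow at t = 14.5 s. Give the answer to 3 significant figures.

Species balance on the tank: V dC/dt = Q(C_in − C).
Rewrite as dC/dt + C/τ = C_in/τ, τ = V/Q = 42.936 s.
Solution: C(t) = C_in + (C₀ − C_in) e^(−t/τ).
C(14.5) = 4.44 + (0.158 − 4.44)·e^(−14.5/42.936) = 4.44 + (-4.2820)·0.71340 = 1.3852 g/L.

1.39 g/L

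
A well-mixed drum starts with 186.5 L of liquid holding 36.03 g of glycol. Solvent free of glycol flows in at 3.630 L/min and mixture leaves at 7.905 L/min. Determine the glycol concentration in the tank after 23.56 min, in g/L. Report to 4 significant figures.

0.09990 g/L

Total volume: dV/dt = Q_in − Q_out = -4.27500 L/min, so V(t) = 186.5 − 4.27500 t and V(23.56) = 85.7810 L.
No glycol enters, so dm/dt = −Q_out · (m/V).
dm/m = −Q_out dt/(V₀ − 4.27500 t); integrating gives ln(m/m₀) = −(Q_out/(Q_in−Q_out)) ln(V/V₀).
m = m₀ (V₀/V)^(Q_out/(Q_in−Q_out)) = 36.03 × (186.5/85.7810)^(-1.84912) = 8.56994 g.
C = m/V = 8.56994/85.7810 = 0.0999049 g/L.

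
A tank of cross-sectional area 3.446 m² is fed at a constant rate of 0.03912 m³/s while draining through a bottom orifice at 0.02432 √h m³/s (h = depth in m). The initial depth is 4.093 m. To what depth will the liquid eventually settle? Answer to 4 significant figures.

2.587 m

Unsteady balance on liquid volume: A dh/dt = Q_in − 0.02432 √h. At steady state dh/dt = 0:
Q_in = 0.02432 √h_ss ⇒ √h_ss = 0.03912/0.02432 = 1.60855.
h_ss = 1.60855² = 2.58744 m. (Since h₀ = 4.093 m > h_ss, the level will fall toward this value.)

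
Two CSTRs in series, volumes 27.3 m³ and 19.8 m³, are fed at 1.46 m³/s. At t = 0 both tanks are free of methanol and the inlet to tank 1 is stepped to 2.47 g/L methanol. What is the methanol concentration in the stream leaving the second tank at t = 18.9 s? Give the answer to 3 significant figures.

Time constants: τᵢ = Vᵢ/Q for each well-mixed tank.
τ₁ = 27.3/1.46 = 18.699 s; τ₂ = 19.8/1.46 = 13.562 s.
Tank 1: C₁ = C_in(1 − e^(−t/τ₁)). Tank 2 (τ₁ ≠ τ₂): C₂ = C_in[1 − (τ₁ e^(−t/τ₁) − τ₂ e^(−t/τ₂))/(τ₁ − τ₂)].
At t = 18.9: e^(−t/τ₁) = 0.36394, e^(−t/τ₂) = 0.24817.
C₂ = 2.47·[1 − (18.699·0.36394 − 13.562·0.24817)/(5.1370)] = 2.47·0.33043 = 0.81617 g/L.

0.816 g/L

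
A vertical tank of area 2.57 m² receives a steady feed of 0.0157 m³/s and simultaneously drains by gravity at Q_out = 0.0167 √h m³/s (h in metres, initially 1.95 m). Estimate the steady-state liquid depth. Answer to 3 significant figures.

A dh/dt = Q_in − 0.0167 √h. Steady state requires inflow = outflow:
Q_in = 0.0167 √h_ss ⇒ √h_ss = 0.0157/0.0167 = 0.94012.
h_ss = 0.94012² = 0.88383 m. (Since h₀ = 1.95 m > h_ss, the level will fall toward this value.)

0.884 m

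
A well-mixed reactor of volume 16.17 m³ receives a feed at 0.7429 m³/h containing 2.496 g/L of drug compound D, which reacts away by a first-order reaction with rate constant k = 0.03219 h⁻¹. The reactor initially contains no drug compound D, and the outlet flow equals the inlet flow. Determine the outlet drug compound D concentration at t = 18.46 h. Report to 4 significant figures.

1.121 g/L

Species balance: V dC/dt = Q C_in − Q C − k V C.
This is linear with rate a = Q/V + k = 0.0781331 h⁻¹.
C_ss = Q C_in/(Q + kV) = 1.46767 g/L; C(t) = C_ss + (C₀ − C_ss) e^(−a t).
C(18.46) = 1.46767 + (-1.46767)·e^(−0.0781331·18.46) = 1.46767 + (-1.46767)·0.236375 = 1.12075 g/L.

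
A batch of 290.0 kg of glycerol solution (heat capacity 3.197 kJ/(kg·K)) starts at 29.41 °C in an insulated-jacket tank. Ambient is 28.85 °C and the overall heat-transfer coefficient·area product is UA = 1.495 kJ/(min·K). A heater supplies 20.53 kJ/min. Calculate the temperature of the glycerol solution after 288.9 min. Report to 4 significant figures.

Lumped-capacitance energy balance: M c_p dT/dt = UA(T_amb − T) + Q̇.
dT/dt = (T_ss − T)/τ with T_ss = T_amb + Q̇/UA = 28.85 + 20.53/1.495 = 42.5824 °C, τ = M c_p/UA = 290.0·3.197/1.495 = 620.154 min.
Solution: T(t) = T_ss + (T₀ − T_ss) e^(−t/τ).
T(288.9) = 42.5824 + (-13.1724)·0.627600 = 34.3154 °C.

34.32 °C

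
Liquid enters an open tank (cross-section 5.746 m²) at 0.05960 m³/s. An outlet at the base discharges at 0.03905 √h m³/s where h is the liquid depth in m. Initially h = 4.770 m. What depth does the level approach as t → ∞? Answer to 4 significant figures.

2.329 m

Level balance: A dh/dt = 0.05960 − 0.03905 √h. Setting dh/dt = 0:
Q_in = 0.03905 √h_ss ⇒ √h_ss = 0.05960/0.03905 = 1.52625.
h_ss = 1.52625² = 2.32943 m. (Since h₀ = 4.770 m > h_ss, the level will fall toward this value.)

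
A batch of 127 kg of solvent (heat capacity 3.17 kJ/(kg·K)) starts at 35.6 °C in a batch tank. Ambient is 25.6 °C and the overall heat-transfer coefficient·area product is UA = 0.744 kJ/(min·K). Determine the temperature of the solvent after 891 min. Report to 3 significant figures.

27.5 °C

Energy balance: M c_p dT/dt = −UA(T − T_amb).
dT/dt = (T_ss − T)/τ with T_ss = T_amb = 25.600 °C, τ = M c_p/UA = 127·3.17/0.744 = 541.12 min.
Integrating: T(t) = T_ss + (T₀ − T_ss) e^(−t/τ).
T(891) = 25.600 + (10.000)·0.19270 = 27.527 °C.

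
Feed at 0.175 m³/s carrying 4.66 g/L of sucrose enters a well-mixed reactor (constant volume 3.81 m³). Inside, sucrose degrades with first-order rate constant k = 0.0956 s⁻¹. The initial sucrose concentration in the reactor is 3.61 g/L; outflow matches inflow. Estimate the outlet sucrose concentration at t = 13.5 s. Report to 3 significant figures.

1.82 g/L

Accumulation = in − out − consumed: V dC/dt = Q C_in − Q C − k V C.
dC/dt = (Q/V) C_in − (Q/V + k) C; effective rate a = Q/V + k = 0.045932 + 0.0956 = 0.14153 s⁻¹.
C_ss = Q C_in/(Q + kV) = 1.5123 g/L; C(t) = C_ss + (C₀ − C_ss) e^(−a t).
C(13.5) = 1.5123 + (2.0977)·e^(−0.14153·13.5) = 1.5123 + (2.0977)·0.14798 = 1.8227 g/L.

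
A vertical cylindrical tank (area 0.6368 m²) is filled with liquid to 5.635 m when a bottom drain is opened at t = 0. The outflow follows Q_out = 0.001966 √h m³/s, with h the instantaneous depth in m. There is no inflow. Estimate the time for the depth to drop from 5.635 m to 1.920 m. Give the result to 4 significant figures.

640.2 s

With no inflow, A dh/dt = −0.001966 √h.
∫ h^(−1/2) dh = −(0.001966/A) ∫ dt, giving 2√h = 2√h₀ − (0.001966/A) t.
t = 2A(√h₀ − √h)/0.001966 = 2·0.6368·(√5.635 − √1.920)/0.001966
  = 1.27360 × (2.37382 − 1.38564) / 0.001966 = 640.152 s.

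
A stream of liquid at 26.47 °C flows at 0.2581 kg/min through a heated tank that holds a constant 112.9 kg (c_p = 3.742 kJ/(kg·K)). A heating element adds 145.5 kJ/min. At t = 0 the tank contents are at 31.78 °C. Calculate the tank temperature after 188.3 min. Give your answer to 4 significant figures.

82.62 °C

M c_p dT/dt = ṁ c_p (T_in − T) + Q̇.
τ = M/ṁ = 437.427 min; T_ss = T_in + Q̇/(ṁ c_p) = 26.47 + 145.5/(0.2581·3.742) = 177.121 °C.
Integrating: T(t) = T_ss + (T₀ − T_ss) e^(−t/τ).
T(188.3) = 177.121 + (-145.341)·e^(−188.3/437.427) = 177.121 + (-145.341)·0.650202 = 82.6198 °C.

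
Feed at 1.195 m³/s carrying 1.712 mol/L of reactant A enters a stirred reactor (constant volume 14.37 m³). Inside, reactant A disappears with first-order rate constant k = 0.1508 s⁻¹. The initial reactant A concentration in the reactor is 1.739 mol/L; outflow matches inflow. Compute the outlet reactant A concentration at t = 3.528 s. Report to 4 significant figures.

1.104 mol/L

Species balance: V dC/dt = Q C_in − Q C − k V C.
dC/dt = (Q/V) C_in − (Q/V + k) C; effective rate a = Q/V + k = 0.0831594 + 0.1508 = 0.233959 s⁻¹.
C_ss = Q C_in/(Q + kV) = 0.608519 mol/L; C(t) = C_ss + (C₀ − C_ss) e^(−a t).
C(3.528) = 0.608519 + (1.13048)·e^(−0.233959·3.528) = 0.608519 + (1.13048)·0.438056 = 1.10373 mol/L.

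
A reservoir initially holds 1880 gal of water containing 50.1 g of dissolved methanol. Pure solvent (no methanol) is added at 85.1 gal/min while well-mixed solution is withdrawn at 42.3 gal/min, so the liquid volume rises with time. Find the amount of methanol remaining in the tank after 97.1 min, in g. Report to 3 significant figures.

15.8 g

Total volume: dV/dt = Q_in − Q_out = 42.800 gal/min, so V(t) = 1880 + 42.800 t and V(97.1) = 6035.9 gal.
Species balance (pure solvent in): dm/dt = −Q_out · m/V(t).
Separate: dm/m = −Q_out dt/V(t) ⇒ ln(m/m₀) = −(Q_out/(Q_in−Q_out)) ln(V/V₀).
m = m₀ (V₀/V)^(Q_out/(Q_in−Q_out)) = 50.1 × (1880/6035.9)^(0.98832) = 15.819 g.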